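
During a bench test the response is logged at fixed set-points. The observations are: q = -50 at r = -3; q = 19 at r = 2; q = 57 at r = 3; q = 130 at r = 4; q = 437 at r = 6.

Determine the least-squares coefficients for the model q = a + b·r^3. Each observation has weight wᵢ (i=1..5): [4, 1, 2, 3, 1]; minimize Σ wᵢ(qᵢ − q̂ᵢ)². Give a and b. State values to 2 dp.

a = 3.25, b = 2.00

With design matrix X, XᵀWX = [[11, 362]; [362, 63382]] and XᵀWq = [760, 127982]ᵀ.
Eliminating b: 63382·(row 1) − 362·(row 2) gives 566158·a = 63382·760 − 362·127982 = 1840836, so a = 920418/283079.
Then b = (127982 − 362·(920418/283079))/63382 = 566341/283079.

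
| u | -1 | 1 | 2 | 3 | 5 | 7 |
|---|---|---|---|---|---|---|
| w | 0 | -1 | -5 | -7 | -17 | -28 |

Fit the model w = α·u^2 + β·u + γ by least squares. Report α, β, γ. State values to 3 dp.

AᵀA·[α, β, γ]ᵀ = Aᵀw reads: 3125·α + 503·β + 89·γ = -1881;  503·α + 89·β + 17·γ = -313;  89·α + 17·β + 6·γ = -58.
Inverting the 3×3 Gram matrix, [α, β, γ]ᵀ = [-94/231, -1318/1155, -153/385]ᵀ.

α = -0.407, β = -1.141, γ = -0.397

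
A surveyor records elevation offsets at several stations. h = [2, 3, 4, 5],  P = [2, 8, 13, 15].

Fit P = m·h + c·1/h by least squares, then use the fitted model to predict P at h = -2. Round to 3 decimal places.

Sums needed: Σh·h = 54, Σh·1/h = 4, Σ1/h·1/h = 1669/3600.
For MᵀP: Σh·P = 155, Σ1/h·P = 119/12.
MᵀM·[m, c]ᵀ = MᵀP becomes [[54, 4]; [4, 1669/3600]]·[m, c]ᵀ = [155, 119/12]ᵀ.
Eliminating c: (1669/3600)·(row 1) − 4·(row 2) gives (1807/200)·m = (1669/3600)·155 − 4·(119/12) = 23179/720, so m = 8915/2502.
Then c = ((119/12) − 4·(8915/2502))/(1669/3600) = -1300/139.
At h = -2: P̂ = (8915/2502)·(-2) + (-1300/139)·(-1/2) = -3065/1251.

P̂ = -2.450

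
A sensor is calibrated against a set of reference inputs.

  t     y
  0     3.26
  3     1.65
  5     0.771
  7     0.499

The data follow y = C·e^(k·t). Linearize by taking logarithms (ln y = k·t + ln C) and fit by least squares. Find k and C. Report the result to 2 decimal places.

k = -0.28, C = 3.38

Linearized form: ln y = k·t + ln C. From the 4 transformed points,
Σt = 15.0000, Σ(t)² = 83.0000, Σln y = 0.7273, Σt·ln y = -4.6641.
Equations: 83.0000·k + 15.0000·ln C = -4.6641;  15.0000·k + 4·ln C = 0.7273.
Solving (det = 107.0000): k = -0.27631, ln C = 1.21800, so C = exp(1.21800) = 3.38041.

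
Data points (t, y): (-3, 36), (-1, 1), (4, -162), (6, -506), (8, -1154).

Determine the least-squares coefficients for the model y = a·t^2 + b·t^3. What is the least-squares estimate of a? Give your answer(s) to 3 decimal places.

a = -2.078

Setting ∂/∂a … = 0 gives: 5730·a + 41324·b = -94339;  41324·a + 313626·b = -711485.
(Σt^2·t^2 = 5730, Σt^2·t^3 = 41324, Σt^3·t^3 = 313626, Σt^2·y = -94339, Σt^3·y = -711485.)
Determinant 5730·313626 − 41324² = 89404004.
a = ((-94339)·313626 − 41324·(-711485))/89404004 = -92878537/44702002; b = (5730·(-711485) − 41324·(-94339))/89404004 = -89172107/44702002.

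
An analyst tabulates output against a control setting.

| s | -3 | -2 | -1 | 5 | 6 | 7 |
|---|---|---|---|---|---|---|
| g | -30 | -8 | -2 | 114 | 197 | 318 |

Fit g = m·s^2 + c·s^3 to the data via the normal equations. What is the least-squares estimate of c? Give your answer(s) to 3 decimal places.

c = 0.977

Normal-equation sums: Σs^2·s^2 = 4420, Σs^2·s^3 = 27432, Σs^3·s^3 = 180724.
For Aᵀg: Σs^2·g = 25220, Σs^3·g = 166752.
Eliminating c: 180724·(row 1) − 27432·(row 2) gives 46285456·m = 180724·25220 − 27432·166752 = -16481584, so m = -147157/413263.
Then c = (166752 − 27432·(-147157/413263))/180724 = 403650/413263.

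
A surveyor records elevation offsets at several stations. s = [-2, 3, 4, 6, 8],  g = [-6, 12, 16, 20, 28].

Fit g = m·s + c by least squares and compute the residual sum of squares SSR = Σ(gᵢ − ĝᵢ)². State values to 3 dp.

SSR = 4.437

MᵀM·[m, c]ᵀ = Mᵀg reads: 129·m + 19·c = 456;  19·m + 5·c = 70.
(Σs·s = 129, Σs = 19, Σ1 = 5, Σs·g = 456, Σg = 70.)
det = 129·5 − 19² = 284.
m = (456·5 − 19·70)/284 = 475/142; c = (129·70 − 19·456)/284 = 183/142.
Residuals: -85/142, 48/71, 189/142, -193/142, -7/142; SSR = 315/71.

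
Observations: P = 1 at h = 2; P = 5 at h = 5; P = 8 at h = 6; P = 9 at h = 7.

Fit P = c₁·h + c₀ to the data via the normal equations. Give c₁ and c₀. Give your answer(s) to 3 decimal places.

c₁ = 1.643, c₀ = -2.464

Forming AᵀA = [[114, 20]; [20, 4]] and AᵀP = [138, 23]ᵀ gives AᵀA·[c₁, c₀]ᵀ = AᵀP.
det = 114·4 − 20² = 56.
c₁ = (138·4 − 20·23)/56 = 23/14; c₀ = (114·23 − 20·138)/56 = -69/28.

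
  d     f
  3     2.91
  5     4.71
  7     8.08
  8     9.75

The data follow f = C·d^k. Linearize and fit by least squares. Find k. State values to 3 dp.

Taking logs, ln f = k·ln d + ln C, so regress ln f on ln d.
Σln d = 6.7334, Σ(ln d)² = 11.9079, Σln f = 6.9845, Σln d·ln f = 12.4688.
Equations: 11.9079·k + 6.7334·ln C = 12.4688;  6.7334·k + 4·ln C = 6.9845.
Slope k = (n·Σln d·ln f − Σln d·Σln f)/(n·Σ(ln d)² − (Σln d)²) = (4·12.4688 − 6.7334·6.9845)/2.2928 = 1.24120; ln C = (Σln f − k·Σln d)/n = -0.34325.

k = 1.241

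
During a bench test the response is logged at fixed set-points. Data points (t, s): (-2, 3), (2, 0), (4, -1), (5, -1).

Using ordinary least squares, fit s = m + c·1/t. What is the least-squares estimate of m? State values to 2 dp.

m = 0.67

The normal equations are: 4·m + (9/20)·c = 1;  (9/20)·m + (241/400)·c = -39/20.
(Σ1 = 4, Σ1/t = 9/20, Σ1/t·1/t = 241/400, Σs = 1, Σ1/t·s = -39/20.)
Δ = 4·(241/400) − (9/20)² = 883/400.
m = (1·(241/400) − (9/20)·(-39/20))/(883/400) = 592/883; c = (4·(-39/20) − (9/20)·1)/(883/400) = -3300/883.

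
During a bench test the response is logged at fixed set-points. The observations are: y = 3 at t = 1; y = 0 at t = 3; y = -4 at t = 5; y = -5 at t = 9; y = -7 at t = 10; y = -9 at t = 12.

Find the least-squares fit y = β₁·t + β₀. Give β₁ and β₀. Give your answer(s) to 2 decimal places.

Sums needed: Σt·t = 360, Σt = 40, Σ1 = 6.
Moment sums: Σt·y = -240, Σy = -22.
Δ = 360·6 − 40² = 560.
β₁ = ((-240)·6 − 40·(-22))/560 = -1; β₀ = (360·(-22) − 40·(-240))/560 = 3.

β₁ = -1.00, β₀ = 3.00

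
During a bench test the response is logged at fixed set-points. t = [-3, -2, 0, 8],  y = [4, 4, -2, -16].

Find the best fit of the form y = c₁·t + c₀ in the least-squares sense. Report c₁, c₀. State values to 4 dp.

The normal system XᵀX·[c₁, c₀]ᵀ = Xᵀy is [[77, 3]; [3, 4]]·[c₁, c₀]ᵀ = [-148, -10]ᵀ.
det = 77·4 − 3² = 299.
c₁ = ((-148)·4 − 3·(-10))/299 = -562/299; c₀ = (77·(-10) − 3·(-148))/299 = -326/299.

c₁ = -1.8796, c₀ = -1.0903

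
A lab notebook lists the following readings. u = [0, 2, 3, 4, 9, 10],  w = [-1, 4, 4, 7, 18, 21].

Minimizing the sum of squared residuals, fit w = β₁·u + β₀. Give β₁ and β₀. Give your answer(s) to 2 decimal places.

With design matrix X, XᵀX = [[210, 28]; [28, 6]] and Xᵀw = [420, 53]ᵀ.
det = 210·6 − 28² = 476.
β₁ = (420·6 − 28·53)/476 = 37/17; β₀ = (210·53 − 28·420)/476 = -45/34.

β₁ = 2.18, β₀ = -1.32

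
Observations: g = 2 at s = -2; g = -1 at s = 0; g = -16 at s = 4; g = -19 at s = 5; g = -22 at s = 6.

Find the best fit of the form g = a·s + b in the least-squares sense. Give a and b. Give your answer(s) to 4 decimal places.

a = -3.1653, b = -2.9703

Compute the Gram sums: Σs·s = 81, Σs = 13, Σ1 = 5.
For Mᵀg: Σs·g = -295, Σg = -56.
Eliminating b: 5·(row 1) − 13·(row 2) gives 236·a = 5·(-295) − 13·(-56) = -747, so a = -747/236.
Then b = ((-56) − 13·(-747/236))/5 = -701/236.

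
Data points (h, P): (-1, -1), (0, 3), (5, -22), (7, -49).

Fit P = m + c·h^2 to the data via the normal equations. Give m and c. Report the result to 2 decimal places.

m = 1.93, c = -1.02

Sums needed: Σ1 = 4, Σh^2 = 75, Σh^2·h^2 = 3027.
Moment sums: ΣP = -69, Σh^2·P = -2952.
So AᵀA·[m, c]ᵀ = AᵀP: [[4, 75]; [75, 3027]]·[m, c]ᵀ = [-69, -2952]ᵀ.
det = 4·3027 − 75² = 6483.
m = ((-69)·3027 − 75·(-2952))/6483 = 4179/2161; c = (4·(-2952) − 75·(-69))/6483 = -2211/2161.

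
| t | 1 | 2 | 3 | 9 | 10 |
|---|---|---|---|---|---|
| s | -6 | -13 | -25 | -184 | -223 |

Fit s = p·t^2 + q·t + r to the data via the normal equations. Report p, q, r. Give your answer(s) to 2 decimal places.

p = -2.05, q = -1.70, r = -1.78

Entries of AᵀA: Σt^2·t^2 = 16659, Σt^2·t = 1765, Σt^2 = 195, Σt·t = 195, Σt = 25, Σ1 = 5.
Moment sums: Σt^2·s = -37487, Σt·s = -3993, Σs = -451.
So AᵀA·[p, q, r]ᵀ = Aᵀs: [[16659, 1765, 195]; [1765, 195, 25]; [195, 25, 5]]·[p, q, r]ᵀ = [-37487, -3993, -451]ᵀ.
Row-reducing yields p = -248/121, q = -1027/605, r = -1076/605.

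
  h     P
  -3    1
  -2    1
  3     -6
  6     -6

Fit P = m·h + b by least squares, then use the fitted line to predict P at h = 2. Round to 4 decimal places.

Compute the Gram sums: Σh·h = 58, Σh = 4, Σ1 = 4.
For AᵀP: Σh·P = -59, ΣP = -10.
Normal equations: [[58, 4]; [4, 4]]·[m, b]ᵀ = [-59, -10]ᵀ.
Eliminating b: 4·(row 1) − 4·(row 2) gives 216·m = 4·(-59) − 4·(-10) = -196, so m = -49/54.
Then b = ((-10) − 4·(-49/54))/4 = -43/27.
At h = 2: P̂ = (-49/54)·(2) + (-43/27)·(1) = -92/27.

P̂ = -3.4074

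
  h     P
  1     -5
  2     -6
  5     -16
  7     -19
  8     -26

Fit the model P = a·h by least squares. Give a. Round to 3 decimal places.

a = -3.063

The normal equations are: 143·a = -438.
(Σh·h = 143, Σh·P = -438.)
Hence a = -438 / 143 ≈ -3.06294.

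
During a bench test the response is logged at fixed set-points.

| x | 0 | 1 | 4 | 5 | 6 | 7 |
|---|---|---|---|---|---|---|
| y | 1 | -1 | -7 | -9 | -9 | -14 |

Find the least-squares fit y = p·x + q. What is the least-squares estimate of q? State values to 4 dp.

Setting ∂/∂p … = 0 gives: 127·p + 23·q = -226;  23·p + 6·q = -39.
Eliminating q: 6·(row 1) − 23·(row 2) gives 233·p = 6·(-226) − 23·(-39) = -459, so p = -459/233.
Then q = ((-39) − 23·(-459/233))/6 = 245/233.

q = 1.0515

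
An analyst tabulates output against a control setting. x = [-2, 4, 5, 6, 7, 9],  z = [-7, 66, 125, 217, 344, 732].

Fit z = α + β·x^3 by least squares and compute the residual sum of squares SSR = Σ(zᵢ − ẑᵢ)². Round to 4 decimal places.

The normal equations are: 6·α + 1469·β = 1477;  1469·α + 715531·β = 718397.
Eliminating β: 715531·(row 1) − 1469·(row 2) gives 2135225·α = 715531·1477 − 1469·718397 = 1514094, so α = 1514094/2135225.
Then β = (718397 − 1469·(1514094/2135225))/715531 = 2140669/2135225.
Residuals: 664683/2135225, 481588/427045, -2194594/2135225, -554773/2135225, -1246161/2135225, 184581/427045; SSR = 6448344/2135225.

SSR = 3.0200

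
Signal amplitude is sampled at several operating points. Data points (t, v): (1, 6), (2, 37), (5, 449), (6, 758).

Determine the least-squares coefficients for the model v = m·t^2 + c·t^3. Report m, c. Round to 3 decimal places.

Compute the Gram sums: Σt^2·t^2 = 1938, Σt^2·t^3 = 10934, Σt^3·t^3 = 62346.
And Σt^2·v = 38667, Σt^3·v = 220155.
Determinant 1938·62346 − 10934² = 1274192.
m = (38667·62346 − 10934·220155)/1274192 = 889503/318548; c = (1938·220155 − 10934·38667)/1274192 = 968853/318548.

m = 2.792, c = 3.041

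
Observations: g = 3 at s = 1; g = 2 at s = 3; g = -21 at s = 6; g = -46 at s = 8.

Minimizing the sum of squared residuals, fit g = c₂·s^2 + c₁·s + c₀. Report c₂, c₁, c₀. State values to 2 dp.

Entries of AᵀA: Σs^2·s^2 = 5474, Σs^2·s = 756, Σs^2 = 110, Σs·s = 110, Σs = 18, Σ1 = 4.
For Aᵀg: Σs^2·g = -3679, Σs·g = -485, Σg = -62.
Inverting the 3×3 Gram matrix, [c₂, c₁, c₀]ᵀ = [-6/5, 536/145, 251/290]ᵀ.

c₂ = -1.20, c₁ = 3.70, c₀ = 0.87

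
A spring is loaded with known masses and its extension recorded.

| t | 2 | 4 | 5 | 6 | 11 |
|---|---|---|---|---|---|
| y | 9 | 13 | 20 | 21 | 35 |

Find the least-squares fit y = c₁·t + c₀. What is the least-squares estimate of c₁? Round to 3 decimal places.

c₁ = 2.925

Entries of XᵀX: Σt·t = 202, Σt = 28, Σ1 = 5.
Right-hand side: Σt·y = 681, Σy = 98.
Determinant 202·5 − 28² = 226.
c₁ = (681·5 − 28·98)/226 = 661/226; c₀ = (202·98 − 28·681)/226 = 364/113.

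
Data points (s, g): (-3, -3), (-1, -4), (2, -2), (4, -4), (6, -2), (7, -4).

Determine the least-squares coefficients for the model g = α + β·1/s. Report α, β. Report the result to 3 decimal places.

With design matrix M, MᵀM = [[6, -23/84]; [-23/84, 10385/7056]] and Mᵀg = [-19, 44/21]ᵀ.
Δ = 6·(10385/7056) − (-23/84)² = 61781/7056.
α = ((-19)·(10385/7056) − (-23/84)·(44/21))/(61781/7056) = -193267/61781; β = (6·(44/21) − (-23/84)·(-19))/(61781/7056) = 51996/61781.

α = -3.128, β = 0.842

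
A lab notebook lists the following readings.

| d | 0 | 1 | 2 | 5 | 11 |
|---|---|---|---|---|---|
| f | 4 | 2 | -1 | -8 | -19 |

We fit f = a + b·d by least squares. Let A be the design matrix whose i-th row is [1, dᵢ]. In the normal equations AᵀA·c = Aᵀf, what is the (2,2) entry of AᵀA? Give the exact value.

Row 2 ↔ basis d, column 2 ↔ basis d, so (AᵀA)_{2,2} = Σᵢ (d)·(d) = (0)·(0) + (1)·(1) + (2)·(2) + (5)·(5) + (11)·(11) = 151.

151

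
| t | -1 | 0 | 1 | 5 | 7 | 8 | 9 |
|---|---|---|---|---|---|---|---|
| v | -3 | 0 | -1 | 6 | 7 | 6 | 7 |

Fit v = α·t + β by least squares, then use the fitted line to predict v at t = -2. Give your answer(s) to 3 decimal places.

Sums needed: Σt·t = 221, Σt = 29, Σ1 = 7.
For Xᵀv: Σt·v = 192, Σv = 22.
Determinant 221·7 − 29² = 706.
α = (192·7 − 29·22)/706 = 1; β = (221·22 − 29·192)/706 = -1.
At t = -2: v̂ = (1)·(-2) + (-1)·(1) = -3.

v̂ = -3.000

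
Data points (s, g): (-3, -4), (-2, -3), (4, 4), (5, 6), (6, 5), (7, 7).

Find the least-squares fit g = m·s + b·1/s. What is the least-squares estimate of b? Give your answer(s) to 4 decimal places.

Forming XᵀX = [[139, 6]; [6, 90281/176400]] and Xᵀg = [143, 103/15]ᵀ gives XᵀX·[m, b]ᵀ = Xᵀg.
det = 139·(90281/176400) − 6² = 6198659/176400.
m = (143·(90281/176400) − 6·(103/15))/(6198659/176400) = 5642503/6198659; b = (139·(103/15) − 6·143)/(6198659/176400) = 17016720/6198659.

b = 2.7452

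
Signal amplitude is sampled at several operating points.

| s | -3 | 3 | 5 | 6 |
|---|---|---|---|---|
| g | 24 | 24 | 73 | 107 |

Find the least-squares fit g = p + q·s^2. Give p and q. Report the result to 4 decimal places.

Forming MᵀM = [[4, 79]; [79, 2083]] and Mᵀg = [228, 6109]ᵀ gives MᵀM·[p, q]ᵀ = Mᵀg.
det = 4·2083 − 79² = 2091.
p = (228·2083 − 79·6109)/2091 = -7687/2091; q = (4·6109 − 79·228)/2091 = 6424/2091.

p = -3.6762, q = 3.0722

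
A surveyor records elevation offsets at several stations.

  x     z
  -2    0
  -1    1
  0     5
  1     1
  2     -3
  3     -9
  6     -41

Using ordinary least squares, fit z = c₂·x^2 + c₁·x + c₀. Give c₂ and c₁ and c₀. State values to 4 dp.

Compute the Gram sums: Σx^2·x^2 = 1411, Σx^2·x = 243, Σx^2 = 55, Σx·x = 55, Σx = 9, Σ1 = 7.
And Σx^2·z = -1567, Σx·z = -279, Σz = -46.
Inverting the 3×3 Gram matrix, [c₂, c₁, c₀]ᵀ = [-2413/2138, -1251/2138, 3259/1069]ᵀ.

c₂ = -1.1286, c₁ = -0.5851, c₀ = 3.0486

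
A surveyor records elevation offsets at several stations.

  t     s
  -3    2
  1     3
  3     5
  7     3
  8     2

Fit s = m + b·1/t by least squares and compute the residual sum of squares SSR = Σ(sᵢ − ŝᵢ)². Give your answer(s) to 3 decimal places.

The normal equations are: 5·m + (71/56)·b = 15;  (71/56)·m + (35513/28224)·b = 131/28.
Eliminating b: (35513/28224)·(row 1) − (71/56)·(row 2) gives (33049/7056)·m = (35513/28224)·15 − (71/56)·(131/28) = 121759/9408, so m = 365277/132196.
Then b = ((131/28) − (71/56)·(365277/132196))/(35513/28224) = 30870/33049.
Residuals: -59725/132196, -92169/132196, 254543/132196, 13671/132196, -29080/33049; SSR = 685131/132196.

SSR = 5.183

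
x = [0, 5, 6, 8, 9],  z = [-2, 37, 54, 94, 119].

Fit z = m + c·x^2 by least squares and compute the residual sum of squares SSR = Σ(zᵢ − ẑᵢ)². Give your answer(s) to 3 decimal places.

Sums needed: Σ1 = 5, Σx^2 = 206, Σx^2·x^2 = 12578.
Right-hand side: Σz = 302, Σx^2·z = 18524.
Normal equations: [[5, 206]; [206, 12578]]·[m, c]ᵀ = [302, 18524]ᵀ.
Determinant 5·12578 − 206² = 20454.
m = (302·12578 − 206·18524)/20454 = -414/487; c = (5·18524 − 206·302)/20454 = 724/487.
Residuals: -560/487, 333/487, 648/487, -144/487, -277/487; SSR = 1934/487.

SSR = 3.971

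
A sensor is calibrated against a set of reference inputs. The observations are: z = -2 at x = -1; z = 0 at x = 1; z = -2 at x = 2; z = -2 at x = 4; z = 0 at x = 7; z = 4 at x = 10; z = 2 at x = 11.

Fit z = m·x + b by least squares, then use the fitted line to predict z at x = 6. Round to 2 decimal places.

ẑ = 0.47

Entries of AᵀA: Σx·x = 292, Σx = 34, Σ1 = 7.
Moment sums: Σx·z = 52, Σz = 0.
Δ = 292·7 − 34² = 888.
m = (52·7 − 34·0)/888 = 91/222; b = (292·0 − 34·52)/888 = -221/111.
At x = 6: ẑ = (91/222)·(6) + (-221/111)·(1) = 52/111.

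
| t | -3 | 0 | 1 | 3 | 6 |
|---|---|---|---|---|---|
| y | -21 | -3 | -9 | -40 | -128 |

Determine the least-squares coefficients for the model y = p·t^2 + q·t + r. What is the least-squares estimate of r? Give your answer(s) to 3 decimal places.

r = -3.374

MᵀM·[p, q, r]ᵀ = Mᵀy reads: 1459·p + 217·q + 55·r = -5166;  217·p + 55·q + 7·r = -834;  55·p + 7·q + 5·r = -201.
(Σt^2·t^2 = 1459, Σt^2·t = 217, Σt^2 = 55, Σt·t = 55, Σt = 7, Σ1 = 5, Σt^2·y = -5166, Σt·y = -834, Σy = -201.)
Row-reducing yields p = -1615/546, q = -239/78, r = -307/91.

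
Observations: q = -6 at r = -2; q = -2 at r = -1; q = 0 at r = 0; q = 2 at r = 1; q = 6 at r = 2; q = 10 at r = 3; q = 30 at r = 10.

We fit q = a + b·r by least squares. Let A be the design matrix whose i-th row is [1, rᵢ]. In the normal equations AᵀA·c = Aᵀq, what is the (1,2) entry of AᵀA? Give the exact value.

Row 1 ↔ basis 1, column 2 ↔ basis r, so (AᵀA)_{1,2} = Σᵢ r = (1)·(-2) + (1)·(-1) + (1)·(0) + (1)·(1) + (1)·(2) + (1)·(3) + (1)·(10) = 13.

13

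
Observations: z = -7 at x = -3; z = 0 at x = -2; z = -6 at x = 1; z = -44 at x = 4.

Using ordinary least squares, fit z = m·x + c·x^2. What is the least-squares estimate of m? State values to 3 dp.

m = -3.478

Forming AᵀA = [[30, 30]; [30, 354]] and Aᵀz = [-161, -773]ᵀ gives AᵀA·[m, c]ᵀ = Aᵀz.
Δ = 30·354 − 30² = 9720.
m = ((-161)·354 − 30·(-773))/9720 = -313/90; c = (30·(-773) − 30·(-161))/9720 = -17/9.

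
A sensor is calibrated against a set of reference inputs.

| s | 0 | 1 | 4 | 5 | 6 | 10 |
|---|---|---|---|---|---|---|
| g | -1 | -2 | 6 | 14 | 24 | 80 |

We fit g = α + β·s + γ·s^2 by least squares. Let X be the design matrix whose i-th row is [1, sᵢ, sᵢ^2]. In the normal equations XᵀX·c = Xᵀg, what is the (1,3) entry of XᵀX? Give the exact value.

178

Row 1 ↔ basis 1, column 3 ↔ basis s^2, so (XᵀX)_{1,3} = Σᵢ s^2 = (1)·(0) + (1)·(1) + (1)·(16) + (1)·(25) + (1)·(36) + (1)·(100) = 178.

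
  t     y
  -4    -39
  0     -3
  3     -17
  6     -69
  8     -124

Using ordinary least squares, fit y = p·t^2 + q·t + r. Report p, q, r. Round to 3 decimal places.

XᵀX·[p, q, r]ᵀ = Xᵀy reads: 5729·p + 691·q + 125·r = -11197;  691·p + 125·q + 13·r = -1301;  125·p + 13·q + 5·r = -252.
Inverting the 3×3 Gram matrix, [p, q, r]ᵀ = [-19467/9586, 30733/28758, -34642/14379]ᵀ.

p = -2.031, q = 1.069, r = -2.409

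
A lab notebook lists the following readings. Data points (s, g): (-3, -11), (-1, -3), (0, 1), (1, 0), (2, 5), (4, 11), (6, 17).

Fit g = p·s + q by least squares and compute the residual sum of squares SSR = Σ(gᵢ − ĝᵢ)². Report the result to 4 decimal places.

Entries of MᵀM: Σs·s = 67, Σs = 9, Σ1 = 7.
And Σs·g = 192, Σg = 20.
Eliminating q: 7·(row 1) − 9·(row 2) gives 388·p = 7·192 − 9·20 = 1164, so p = 3.
Then q = (20 − 9·3)/7 = -1.
Residuals: -1, 1, 2, -2, 0, 0, 0; SSR = 10.

SSR = 10.0000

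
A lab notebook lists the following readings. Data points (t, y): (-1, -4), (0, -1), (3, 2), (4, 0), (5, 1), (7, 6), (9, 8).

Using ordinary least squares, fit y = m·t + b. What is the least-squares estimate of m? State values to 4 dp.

From the data, Σt·t = 181, Σt = 27, Σ1 = 7.
For Mᵀy: Σt·y = 129, Σy = 12.
MᵀM·[m, b]ᵀ = Mᵀy becomes [[181, 27]; [27, 7]]·[m, b]ᵀ = [129, 12]ᵀ.
Δ = 181·7 − 27² = 538.
m = (129·7 − 27·12)/538 = 579/538; b = (181·12 − 27·129)/538 = -1311/538.

m = 1.0762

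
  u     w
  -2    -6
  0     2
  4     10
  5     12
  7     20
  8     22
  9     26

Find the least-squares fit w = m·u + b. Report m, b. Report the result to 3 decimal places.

From the data, Σu·u = 239, Σu = 31, Σ1 = 7.
For Xᵀw: Σu·w = 662, Σw = 86.
XᵀX·[m, b]ᵀ = Xᵀw becomes [[239, 31]; [31, 7]]·[m, b]ᵀ = [662, 86]ᵀ.
Eliminating b: 7·(row 1) − 31·(row 2) gives 712·m = 7·662 − 31·86 = 1968, so m = 246/89.
Then b = (86 − 31·(246/89))/7 = 4/89.

m = 2.764, b = 0.045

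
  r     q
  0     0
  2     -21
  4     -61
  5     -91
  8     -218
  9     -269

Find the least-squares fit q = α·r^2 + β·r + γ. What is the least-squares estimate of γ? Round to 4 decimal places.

Setting ∂/∂α … = 0 gives: 11554·α + 1438·β + 190·γ = -39076;  1438·α + 190·β + 28·γ = -4906;  190·α + 28·β + 6·γ = -660.
Inverting the 3×3 Gram matrix, [α, β, γ]ᵀ = [-17927/6145, -22534/6145, -3103/6145]ᵀ.

γ = -0.5050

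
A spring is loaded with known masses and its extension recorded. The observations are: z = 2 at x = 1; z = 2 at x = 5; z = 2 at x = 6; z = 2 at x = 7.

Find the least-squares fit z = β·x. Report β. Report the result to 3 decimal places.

The normal equations are: 111·β = 38.
β = 38/111 = 0.342342.

β = 0.342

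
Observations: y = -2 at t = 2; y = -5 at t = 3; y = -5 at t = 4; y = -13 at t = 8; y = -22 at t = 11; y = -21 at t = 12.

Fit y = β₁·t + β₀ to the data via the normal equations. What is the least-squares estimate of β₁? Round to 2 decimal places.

β₁ = -2.01

Entries of AᵀA: Σt·t = 358, Σt = 40, Σ1 = 6.
Right-hand side: Σt·y = -637, Σy = -68.
Normal equations: [[358, 40]; [40, 6]]·[β₁, β₀]ᵀ = [-637, -68]ᵀ.
Determinant 358·6 − 40² = 548.
β₁ = ((-637)·6 − 40·(-68))/548 = -551/274; β₀ = (358·(-68) − 40·(-637))/548 = 284/137.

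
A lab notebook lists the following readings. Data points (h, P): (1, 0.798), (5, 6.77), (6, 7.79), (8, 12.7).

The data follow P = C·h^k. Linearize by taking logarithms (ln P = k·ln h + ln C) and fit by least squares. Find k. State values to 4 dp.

k = 1.3134

Linearized form: ln P = k·ln h + ln C. From the 4 transformed points,
Over the data: Σln h = 5.4806, Σ(ln h)² = 10.1248, Σln P = 6.2813, Σln h·ln P = 12.0414.
Normal system: [[10.1248, 5.4806]; [5.4806, 4]]·[k, ln C]ᵀ = [12.0414, 6.2813]ᵀ.
Δ = 10.1248·4 − (5.4806)² = 10.4617; k = (12.0414·4 − 5.4806·6.2813)/10.4617 = 1.31336, ln C = (10.1248·6.2813 − 5.4806·12.0414)/10.4617 = -0.22919.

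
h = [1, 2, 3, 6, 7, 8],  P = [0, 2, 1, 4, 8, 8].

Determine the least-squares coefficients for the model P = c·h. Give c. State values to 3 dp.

Forming XᵀX = [[163]] and XᵀP = [151]ᵀ gives XᵀX·[c]ᵀ = XᵀP.
c = 151/163 = 0.92638.

c = 0.926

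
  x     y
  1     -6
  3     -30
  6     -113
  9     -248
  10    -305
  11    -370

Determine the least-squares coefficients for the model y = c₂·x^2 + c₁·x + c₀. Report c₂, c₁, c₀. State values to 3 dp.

c₂ = -3.015, c₁ = -0.156, c₀ = -2.763

Entries of AᵀA: Σx^2·x^2 = 32580, Σx^2·x = 3304, Σx^2 = 348, Σx·x = 348, Σx = 40, Σ1 = 6.
For Aᵀy: Σx^2·y = -99702, Σx·y = -10126, Σy = -1072.
Normal equations: [[32580, 3304, 348]; [3304, 348, 40]; [348, 40, 6]]·[c₂, c₁, c₀]ᵀ = [-99702, -10126, -1072]ᵀ.
Solving the 3×3 system (Gaussian elimination) gives c₂ = -45169/14982, c₁ = -779/4994, c₀ = -20701/7491.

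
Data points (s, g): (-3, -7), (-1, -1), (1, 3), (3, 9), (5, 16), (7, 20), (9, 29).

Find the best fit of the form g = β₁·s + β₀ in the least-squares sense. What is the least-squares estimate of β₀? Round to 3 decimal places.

β₀ = 1.125

The normal equations are: 175·β₁ + 21·β₀ = 533;  21·β₁ + 7·β₀ = 69.
(Σs·s = 175, Σs = 21, Σ1 = 7, Σs·g = 533, Σg = 69.)
Δ = 175·7 − 21² = 784.
β₁ = (533·7 − 21·69)/784 = 163/56; β₀ = (175·69 − 21·533)/784 = 9/8.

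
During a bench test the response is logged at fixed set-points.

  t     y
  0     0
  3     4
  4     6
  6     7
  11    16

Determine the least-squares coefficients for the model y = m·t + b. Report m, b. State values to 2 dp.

From the data, Σt·t = 182, Σt = 24, Σ1 = 5.
For Mᵀy: Σt·y = 254, Σy = 33.
Normal equations: [[182, 24]; [24, 5]]·[m, b]ᵀ = [254, 33]ᵀ.
Δ = 182·5 − 24² = 334.
m = (254·5 − 24·33)/334 = 239/167; b = (182·33 − 24·254)/334 = -45/167.

m = 1.43, b = -0.27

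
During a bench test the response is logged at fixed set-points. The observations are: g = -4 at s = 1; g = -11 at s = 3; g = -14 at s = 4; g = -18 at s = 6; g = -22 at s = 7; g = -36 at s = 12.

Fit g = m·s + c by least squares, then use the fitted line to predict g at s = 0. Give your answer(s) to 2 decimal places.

ĝ = -1.82

The normal equations are: 255·m + 33·c = -787;  33·m + 6·c = -105.
(Σs·s = 255, Σs = 33, Σ1 = 6, Σs·g = -787, Σg = -105.)
Determinant 255·6 − 33² = 441.
m = ((-787)·6 − 33·(-105))/441 = -419/147; c = (255·(-105) − 33·(-787))/441 = -268/147.
At s = 0: ĝ = (-419/147)·(0) + (-268/147)·(1) = -268/147.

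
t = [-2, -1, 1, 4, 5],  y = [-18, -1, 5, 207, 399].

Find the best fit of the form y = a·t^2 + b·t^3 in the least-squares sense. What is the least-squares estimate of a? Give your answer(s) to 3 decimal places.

a = 1.275

Compute the Gram sums: Σt^2·t^2 = 899, Σt^2·t^3 = 4117, Σt^3·t^3 = 19787.
And Σt^2·y = 13219, Σt^3·y = 63273.
AᵀA·[a, b]ᵀ = Aᵀy becomes [[899, 4117]; [4117, 19787]]·[a, b]ᵀ = [13219, 63273]ᵀ.
Δ = 899·19787 − 4117² = 838824.
a = (13219·19787 − 4117·63273)/838824 = 267353/209706; b = (899·63273 − 4117·13219)/838824 = 614951/209706.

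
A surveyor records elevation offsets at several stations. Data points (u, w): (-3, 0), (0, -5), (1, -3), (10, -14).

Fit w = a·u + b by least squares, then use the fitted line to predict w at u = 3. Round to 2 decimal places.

ŵ = -6.55

Compute the Gram sums: Σu·u = 110, Σu = 8, Σ1 = 4.
And Σu·w = -143, Σw = -22.
MᵀM·[a, b]ᵀ = Mᵀw becomes [[110, 8]; [8, 4]]·[a, b]ᵀ = [-143, -22]ᵀ.
Eliminating b: 4·(row 1) − 8·(row 2) gives 376·a = 4·(-143) − 8·(-22) = -396, so a = -99/94.
Then b = ((-22) − 8·(-99/94))/4 = -319/94.
At u = 3: ŵ = (-99/94)·(3) + (-319/94)·(1) = -308/47.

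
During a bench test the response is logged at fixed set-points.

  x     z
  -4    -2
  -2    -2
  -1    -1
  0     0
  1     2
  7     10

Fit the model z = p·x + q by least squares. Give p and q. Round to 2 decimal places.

p = 1.18, q = 0.97

AᵀA·[p, q]ᵀ = Aᵀz reads: 71·p + 1·q = 85;  1·p + 6·q = 7.
Δ = 71·6 − 1² = 425.
p = (85·6 − 1·7)/425 = 503/425; q = (71·7 − 1·85)/425 = 412/425.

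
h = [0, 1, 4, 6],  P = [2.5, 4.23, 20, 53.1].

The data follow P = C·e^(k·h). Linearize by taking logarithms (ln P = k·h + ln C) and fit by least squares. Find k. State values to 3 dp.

k = 0.510

With ln Pᵢ as the transformed response and hᵢ as the regressor:
XᵀX = [[53.0000, 11.0000]; [11.0000, 4]], rhs = [37.2582, 9.3264]ᵀ  (here Σh = 11.0000, Σ(h)² = 53.0000, Σln P = 9.3264, Σh·ln P = 37.2582).
Δ = 53.0000·4 − (11.0000)² = 91.0000; k = (37.2582·4 − 11.0000·9.3264)/91.0000 = 0.51036, ln C = (53.0000·9.3264 − 11.0000·37.2582)/91.0000 = 0.92812.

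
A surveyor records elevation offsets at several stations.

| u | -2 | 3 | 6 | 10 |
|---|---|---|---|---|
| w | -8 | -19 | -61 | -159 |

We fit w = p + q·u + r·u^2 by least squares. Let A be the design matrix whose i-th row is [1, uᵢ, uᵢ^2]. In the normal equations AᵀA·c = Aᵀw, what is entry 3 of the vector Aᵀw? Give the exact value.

Entry 3 ↔ basis u^2, so (Aᵀw)_{3} = Σᵢ (u^2)·wᵢ = (4)·(-8) + (9)·(-19) + (36)·(-61) + (100)·(-159) = -18299.

-18299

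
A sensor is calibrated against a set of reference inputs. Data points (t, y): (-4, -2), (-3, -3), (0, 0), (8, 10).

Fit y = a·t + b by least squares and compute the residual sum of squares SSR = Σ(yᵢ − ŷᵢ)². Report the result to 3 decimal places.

The normal system XᵀX·[a, b]ᵀ = Xᵀy is [[89, 1]; [1, 4]]·[a, b]ᵀ = [97, 5]ᵀ.
Determinant 89·4 − 1² = 355.
a = (97·4 − 1·5)/355 = 383/355; b = (89·5 − 1·97)/355 = 348/355.
Residuals: 474/355, -264/355, -348/355, 138/355; SSR = 1224/355.

SSR = 3.448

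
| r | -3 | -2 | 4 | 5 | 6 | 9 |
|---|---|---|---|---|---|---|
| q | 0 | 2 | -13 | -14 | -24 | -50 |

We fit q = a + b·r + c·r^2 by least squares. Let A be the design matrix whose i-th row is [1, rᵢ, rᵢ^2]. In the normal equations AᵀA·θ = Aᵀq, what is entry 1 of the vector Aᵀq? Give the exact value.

Entry 1 ↔ basis 1, so (Aᵀq)_{1} = Σᵢ qᵢ = (1)·(0) + (1)·(2) + (1)·(-13) + (1)·(-14) + (1)·(-24) + (1)·(-50) = -99.

-99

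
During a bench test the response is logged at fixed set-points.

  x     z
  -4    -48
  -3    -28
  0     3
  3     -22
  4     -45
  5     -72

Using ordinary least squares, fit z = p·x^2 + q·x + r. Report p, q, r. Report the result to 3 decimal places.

p = -3.110, q = 0.579, r = 3.057

The normal system MᵀM·[p, q, r]ᵀ = Mᵀz is [[1299, 125, 75]; [125, 75, 5]; [75, 5, 6]]·[p, q, r]ᵀ = [-3738, -330, -212]ᵀ.
Inverting the 3×3 Gram matrix, [p, q, r]ᵀ = [-4049/1302, 1257/2170, 1990/651]ᵀ.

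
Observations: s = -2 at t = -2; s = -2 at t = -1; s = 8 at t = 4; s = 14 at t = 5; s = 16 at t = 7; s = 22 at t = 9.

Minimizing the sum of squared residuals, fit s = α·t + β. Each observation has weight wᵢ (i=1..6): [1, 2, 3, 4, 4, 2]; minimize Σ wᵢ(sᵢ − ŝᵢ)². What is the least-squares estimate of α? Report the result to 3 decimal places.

Sums needed: Σwᵢ·t·t = 512, Σwᵢ·t = 74, Σwᵢ·1 = 16.
For MᵀWs: Σwᵢ·t·s = 1228, Σwᵢ·s = 182.
Normal equations: [[512, 74]; [74, 16]]·[α, β]ᵀ = [1228, 182]ᵀ.
det = 512·16 − 74² = 2716.
α = (1228·16 − 74·182)/2716 = 1545/679; β = (512·182 − 74·1228)/2716 = 578/679.

α = 2.275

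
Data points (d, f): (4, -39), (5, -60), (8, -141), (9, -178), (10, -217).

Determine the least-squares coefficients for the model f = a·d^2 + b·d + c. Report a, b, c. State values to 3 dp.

a = -1.995, b = -1.650, c = -1.000

Normal-equation sums: Σd^2·d^2 = 21538, Σd^2·d = 2430, Σd^2 = 286, Σd·d = 286, Σd = 36, Σ1 = 5.
Right-hand side: Σd^2·f = -47266, Σd·f = -5356, Σf = -635.
Normal equations: [[21538, 2430, 286]; [2430, 286, 36]; [286, 36, 5]]·[a, b, c]ᵀ = [-47266, -5356, -635]ᵀ.
Inverting the 3×3 Gram matrix, [a, b, c]ᵀ = [-405/203, -335/203, -1]ᵀ.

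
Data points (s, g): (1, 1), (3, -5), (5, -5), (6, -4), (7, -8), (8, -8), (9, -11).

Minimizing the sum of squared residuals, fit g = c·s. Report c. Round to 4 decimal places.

c = -1.0642

Entries of XᵀX: Σs·s = 265.
Moment sums: Σs·g = -282.
XᵀX·[c]ᵀ = Xᵀg becomes [[265]]·[c]ᵀ = [-282]ᵀ.
c = (-282)/265 = -1.06415.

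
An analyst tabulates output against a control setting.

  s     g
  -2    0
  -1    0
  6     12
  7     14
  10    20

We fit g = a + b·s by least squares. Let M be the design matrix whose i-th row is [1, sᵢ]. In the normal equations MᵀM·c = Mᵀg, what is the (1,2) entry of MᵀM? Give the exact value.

Row 1 ↔ basis 1, column 2 ↔ basis s, so (MᵀM)_{1,2} = Σᵢ s = (1)·(-2) + (1)·(-1) + (1)·(6) + (1)·(7) + (1)·(10) = 20.

20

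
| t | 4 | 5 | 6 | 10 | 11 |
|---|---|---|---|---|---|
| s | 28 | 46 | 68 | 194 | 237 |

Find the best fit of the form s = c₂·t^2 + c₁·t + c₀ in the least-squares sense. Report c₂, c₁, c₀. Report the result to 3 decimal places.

AᵀA·[c₂, c₁, c₀]ᵀ = Aᵀs reads: 26818·c₂ + 2736·c₁ + 298·c₀ = 52123;  2736·c₂ + 298·c₁ + 36·c₀ = 5297;  298·c₂ + 36·c₁ + 5·c₀ = 573.
(Σt^2·t^2 = 26818, Σt^2·t = 2736, Σt^2 = 298, Σt·t = 298, Σt = 36, Σ1 = 5, Σt^2·s = 52123, Σt·s = 5297, Σs = 573.)
Row-reducing yields c₂ = 14317/7118, c₁ = -2957/7118, c₀ = -8140/3559.

c₂ = 2.011, c₁ = -0.415, c₀ = -2.287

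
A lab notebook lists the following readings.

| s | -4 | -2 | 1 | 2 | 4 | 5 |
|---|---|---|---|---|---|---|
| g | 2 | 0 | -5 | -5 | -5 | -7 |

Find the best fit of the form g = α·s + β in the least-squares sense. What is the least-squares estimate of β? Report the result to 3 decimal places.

With design matrix A, AᵀA = [[66, 6]; [6, 6]] and Aᵀg = [-78, -20]ᵀ.
Eliminating β: 6·(row 1) − 6·(row 2) gives 360·α = 6·(-78) − 6·(-20) = -348, so α = -29/30.
Then β = ((-20) − 6·(-29/30))/6 = -71/30.

β = -2.367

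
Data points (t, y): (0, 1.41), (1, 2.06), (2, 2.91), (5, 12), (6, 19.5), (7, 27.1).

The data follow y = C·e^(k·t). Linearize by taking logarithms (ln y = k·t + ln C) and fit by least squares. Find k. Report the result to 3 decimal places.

k = 0.436

Linearized form: ln y = k·t + ln C. From the 6 transformed points,
Σt = 21.0000, Σ(t)² = 115.0000, Σln y = 10.8893, Σt·ln y = 56.2028.
Equations: 115.0000·k + 21.0000·ln C = 56.2028;  21.0000·k + 6·ln C = 10.8893.
Δ = 115.0000·6 − (21.0000)² = 249.0000; k = (56.2028·6 − 21.0000·10.8893)/249.0000 = 0.43591, ln C = (115.0000·10.8893 − 21.0000·56.2028)/249.0000 = 0.28920.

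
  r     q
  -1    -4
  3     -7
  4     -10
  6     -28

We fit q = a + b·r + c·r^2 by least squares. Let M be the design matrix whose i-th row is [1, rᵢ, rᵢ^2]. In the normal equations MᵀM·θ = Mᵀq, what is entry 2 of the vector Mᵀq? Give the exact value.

Entry 2 ↔ basis r, so (Mᵀq)_{2} = Σᵢ (r)·qᵢ = (-1)·(-4) + (3)·(-7) + (4)·(-10) + (6)·(-28) = -225.

-225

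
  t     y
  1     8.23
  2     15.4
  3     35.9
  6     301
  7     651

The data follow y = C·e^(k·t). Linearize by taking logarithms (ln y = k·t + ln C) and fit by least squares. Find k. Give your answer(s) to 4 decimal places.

k = 0.7313

Taking logs, ln y = k·t + ln C, so regress ln y on t.
AᵀA = [[99.0000, 19.0000]; [19.0000, 5]], rhs = [97.9110, 20.6085]ᵀ  (here Σt = 19.0000, Σ(t)² = 99.0000, Σln y = 20.6085, Σt·ln y = 97.9110).
Δ = 99.0000·5 − (19.0000)² = 134.0000; k = (97.9110·5 − 19.0000·20.6085)/134.0000 = 0.73129, ln C = (99.0000·20.6085 − 19.0000·97.9110)/134.0000 = 1.34279.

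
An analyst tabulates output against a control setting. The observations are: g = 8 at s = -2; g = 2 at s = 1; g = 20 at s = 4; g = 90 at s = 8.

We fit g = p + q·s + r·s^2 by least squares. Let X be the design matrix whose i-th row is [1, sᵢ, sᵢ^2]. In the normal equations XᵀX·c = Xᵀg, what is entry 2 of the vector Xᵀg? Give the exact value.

786

Entry 2 ↔ basis s, so (Xᵀg)_{2} = Σᵢ (s)·gᵢ = (-2)·(8) + (1)·(2) + (4)·(20) + (8)·(90) = 786.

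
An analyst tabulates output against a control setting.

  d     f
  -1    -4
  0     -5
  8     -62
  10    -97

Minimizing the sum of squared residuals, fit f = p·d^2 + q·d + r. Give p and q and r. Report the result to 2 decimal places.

p = -0.96, q = 0.29, r = -3.76

Setting ∂/∂p … = 0 gives: 14097·p + 1511·q + 165·r = -13672;  1511·p + 165·q + 17·r = -1462;  165·p + 17·q + 4·r = -168.
(Σd^2·d^2 = 14097, Σd^2·d = 1511, Σd^2 = 165, Σd·d = 165, Σd = 17, Σ1 = 4, Σd^2·f = -13672, Σd·f = -1462, Σf = -168.)
Inverting the 3×3 Gram matrix, [p, q, r]ᵀ = [-39255/41044, 11707/41044, -77167/20522]ᵀ.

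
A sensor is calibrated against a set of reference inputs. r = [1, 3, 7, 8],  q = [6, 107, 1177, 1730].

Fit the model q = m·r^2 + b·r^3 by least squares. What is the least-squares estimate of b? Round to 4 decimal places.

Forming MᵀM = [[6579, 49819]; [49819, 380523]] and Mᵀq = [169362, 1292366]ᵀ gives MᵀM·[m, b]ᵀ = Mᵀq.
det = 6579·380523 − 49819² = 21528056.
m = (169362·380523 − 49819·1292366)/21528056 = 1403513/489274; b = (6579·1292366 − 49819·169362)/21528056 = 16257609/5382014.

b = 3.0207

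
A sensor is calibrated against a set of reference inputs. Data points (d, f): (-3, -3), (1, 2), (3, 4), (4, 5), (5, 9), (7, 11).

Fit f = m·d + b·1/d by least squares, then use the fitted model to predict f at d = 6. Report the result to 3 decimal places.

From the data, Σd·d = 109, Σd·1/d = 6, Σ1/d·1/d = 237281/176400.
And Σd·f = 165, Σ1/d·f = 3761/420.
Normal equations: [[109, 6]; [6, 237281/176400]]·[m, b]ᵀ = [165, 3761/420]ᵀ.
Determinant 109·(237281/176400) − 6² = 19513229/176400.
m = (165·(237281/176400) − 6·(3761/420))/(19513229/176400) = 29673645/19513229; b = (109·(3761/420) − 6·165)/(19513229/176400) = -2457420/19513229.
At d = 6: f̂ = (29673645/19513229)·(6) + (-2457420/19513229)·(1/6) = 177632300/19513229.

f̂ = 9.103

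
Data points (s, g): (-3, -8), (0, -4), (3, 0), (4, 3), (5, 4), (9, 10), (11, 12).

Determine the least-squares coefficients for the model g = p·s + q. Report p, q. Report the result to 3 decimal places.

p = 1.474, q = -3.676

AᵀA·[p, q]ᵀ = Aᵀg reads: 261·p + 29·q = 278;  29·p + 7·q = 17.
(Σs·s = 261, Σs = 29, Σ1 = 7, Σs·g = 278, Σg = 17.)
Eliminating q: 7·(row 1) − 29·(row 2) gives 986·p = 7·278 − 29·17 = 1453, so p = 1453/986.
Then q = (17 − 29·(1453/986))/7 = -125/34.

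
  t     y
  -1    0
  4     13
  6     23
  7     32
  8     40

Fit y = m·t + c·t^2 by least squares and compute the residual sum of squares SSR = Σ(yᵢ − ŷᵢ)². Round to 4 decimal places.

Sums needed: Σt·t = 166, Σt·t^2 = 1134, Σt^2·t^2 = 8050.
And Σt·y = 734, Σt^2·y = 5164.
Eliminating c: 8050·(row 1) − 1134·(row 2) gives 50344·m = 8050·734 − 1134·5164 = 52724, so m = 1883/1798.
Then c = (5164 − 1134·(1883/1798))/8050 = 6217/12586.
Residuals: 3482/6293, 5711/6293, -6710/6293, 418/899, 52/6293; SSR = 15625/6293.

SSR = 2.4829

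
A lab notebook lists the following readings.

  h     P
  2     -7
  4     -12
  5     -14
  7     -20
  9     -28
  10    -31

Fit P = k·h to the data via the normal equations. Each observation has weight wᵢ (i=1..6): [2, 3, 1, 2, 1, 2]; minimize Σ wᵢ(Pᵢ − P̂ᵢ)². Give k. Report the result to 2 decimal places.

Normal-equation sums: Σwᵢ·h·h = 460.
Right-hand side: Σwᵢ·h·P = -1394.
k = (-1394)/460 = -3.03043.

k = -3.03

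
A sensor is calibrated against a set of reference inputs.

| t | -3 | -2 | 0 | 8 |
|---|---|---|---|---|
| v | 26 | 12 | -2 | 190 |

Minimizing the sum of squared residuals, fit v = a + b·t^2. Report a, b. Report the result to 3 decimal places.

XᵀX·[a, b]ᵀ = Xᵀv reads: 4·a + 77·b = 226;  77·a + 4193·b = 12442.
(Σ1 = 4, Σt^2 = 77, Σt^2·t^2 = 4193, Σv = 226, Σt^2·v = 12442.)
det = 4·4193 − 77² = 10843.
a = (226·4193 − 77·12442)/10843 = -1488/1549; b = (4·12442 − 77·226)/10843 = 32366/10843.

a = -0.961, b = 2.985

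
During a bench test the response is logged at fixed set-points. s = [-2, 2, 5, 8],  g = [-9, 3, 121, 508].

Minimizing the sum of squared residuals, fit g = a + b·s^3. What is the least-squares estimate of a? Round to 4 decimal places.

a = -3.1837

Normal-equation sums: Σ1 = 4, Σs^3 = 637, Σs^3·s^3 = 277897.
Right-hand side: Σg = 623, Σs^3·g = 275317.
Δ = 4·277897 − 637² = 705819.
a = (623·277897 − 637·275317)/705819 = -2247098/705819; b = (4·275317 − 637·623)/705819 = 704417/705819.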